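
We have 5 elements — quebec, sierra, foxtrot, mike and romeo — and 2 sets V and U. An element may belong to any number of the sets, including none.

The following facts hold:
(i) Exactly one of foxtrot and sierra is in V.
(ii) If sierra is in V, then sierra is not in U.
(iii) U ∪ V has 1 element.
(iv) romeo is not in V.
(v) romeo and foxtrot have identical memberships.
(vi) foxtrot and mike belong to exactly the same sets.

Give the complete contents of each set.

V = {sierra}; U = {}

From (iv): romeo ∉ V.
(v): foxtrot matches romeo: foxtrot ∉ V.
(vi): mike matches foxtrot: mike ∉ V.
(i) (exactly one): sierra ∈ V.
(ii): sierra ∉ U.
Suppose quebec ∈ V: no assignment then satisfies all the clues, so quebec ∉ V.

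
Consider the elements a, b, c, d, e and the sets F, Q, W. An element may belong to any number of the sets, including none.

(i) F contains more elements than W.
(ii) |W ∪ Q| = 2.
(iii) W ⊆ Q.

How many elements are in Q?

2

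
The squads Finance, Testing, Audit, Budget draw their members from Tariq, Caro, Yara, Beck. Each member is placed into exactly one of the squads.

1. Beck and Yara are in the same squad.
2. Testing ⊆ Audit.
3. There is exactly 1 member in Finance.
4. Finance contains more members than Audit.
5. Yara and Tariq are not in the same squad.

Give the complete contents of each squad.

Finance = {Tariq}; Testing = {}; Audit = {}; Budget = {Beck, Caro, Yara}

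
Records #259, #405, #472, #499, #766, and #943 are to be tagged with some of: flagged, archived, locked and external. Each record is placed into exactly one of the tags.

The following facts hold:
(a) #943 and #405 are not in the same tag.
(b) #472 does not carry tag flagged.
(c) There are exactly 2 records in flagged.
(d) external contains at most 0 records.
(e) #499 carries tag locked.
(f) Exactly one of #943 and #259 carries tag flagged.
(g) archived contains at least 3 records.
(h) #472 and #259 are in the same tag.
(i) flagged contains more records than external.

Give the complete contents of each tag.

From (b): #472 ∉ flagged.
From (e): #499 ∈ locked.
(d): external already has 0, so the rest are out.
(h): #259 matches #472: #259 ∉ flagged.
(f) (exactly one): #943 ∈ flagged.
(a): #405 ∉ flagged.
(c): only 2 candidates remain for flagged, so all are in.
(g): only 3 candidates remain for archived, so all are in.

flagged = {#766, #943}; archived = {#259, #405, #472}; locked = {#499}; external = {}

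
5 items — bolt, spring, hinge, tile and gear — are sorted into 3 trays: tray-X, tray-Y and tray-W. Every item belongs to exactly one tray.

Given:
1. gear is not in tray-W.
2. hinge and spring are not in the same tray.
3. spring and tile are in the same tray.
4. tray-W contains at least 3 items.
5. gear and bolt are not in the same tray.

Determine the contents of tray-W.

tray-W = {bolt, spring, tile}

From (1): gear ∉ tray-W.
Suppose bolt ∉ tray-W: no assignment then satisfies all the clues, so bolt ∈ tray-W.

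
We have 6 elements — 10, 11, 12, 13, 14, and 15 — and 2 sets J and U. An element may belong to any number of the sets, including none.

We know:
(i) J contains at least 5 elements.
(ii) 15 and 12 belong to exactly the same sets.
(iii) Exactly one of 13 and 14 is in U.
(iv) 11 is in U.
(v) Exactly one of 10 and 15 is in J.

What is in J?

J = {11, 12, 13, 14, 15}

From (iv): 11 ∈ U.
Suppose 10 ∈ J: no assignment then satisfies all the clues, so 10 ∉ J.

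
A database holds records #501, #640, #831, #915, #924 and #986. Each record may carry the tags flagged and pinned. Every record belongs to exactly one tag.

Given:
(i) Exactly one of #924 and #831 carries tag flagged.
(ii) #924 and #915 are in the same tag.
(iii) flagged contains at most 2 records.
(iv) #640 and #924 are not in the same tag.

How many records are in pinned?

4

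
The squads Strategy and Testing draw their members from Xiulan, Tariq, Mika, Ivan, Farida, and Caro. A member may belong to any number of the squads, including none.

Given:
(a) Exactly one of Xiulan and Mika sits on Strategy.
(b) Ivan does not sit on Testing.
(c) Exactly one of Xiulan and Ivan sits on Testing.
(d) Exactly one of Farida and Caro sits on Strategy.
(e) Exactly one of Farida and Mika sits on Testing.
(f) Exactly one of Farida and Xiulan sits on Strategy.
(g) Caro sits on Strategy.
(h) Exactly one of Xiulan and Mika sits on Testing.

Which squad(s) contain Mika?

Mika: none

From (b): Ivan ∉ Testing.
From (g): Caro ∈ Strategy.
(c) (exactly one): Xiulan ∈ Testing.
(d) (exactly one): Farida ∉ Strategy.
(f) (exactly one): Xiulan ∈ Strategy.
(h) (exactly one): Mika ∉ Testing.
(a) (exactly one): Mika ∉ Strategy.
(e) (exactly one): Farida ∈ Testing.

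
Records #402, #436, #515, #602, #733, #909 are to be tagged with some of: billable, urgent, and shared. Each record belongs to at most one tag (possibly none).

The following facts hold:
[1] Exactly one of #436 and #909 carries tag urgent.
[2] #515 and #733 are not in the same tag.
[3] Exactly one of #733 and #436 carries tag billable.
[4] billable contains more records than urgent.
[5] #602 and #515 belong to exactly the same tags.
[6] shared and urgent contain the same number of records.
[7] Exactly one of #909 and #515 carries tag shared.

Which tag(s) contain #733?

#733: billable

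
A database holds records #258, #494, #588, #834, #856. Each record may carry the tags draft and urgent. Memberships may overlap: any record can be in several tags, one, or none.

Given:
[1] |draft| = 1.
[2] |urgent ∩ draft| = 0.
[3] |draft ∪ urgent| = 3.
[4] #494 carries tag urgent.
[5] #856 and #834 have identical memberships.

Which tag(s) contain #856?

#856: none

From (4): #494 ∈ urgent.
Suppose #856 ∈ draft: no assignment then satisfies all the clues, so #856 ∉ draft.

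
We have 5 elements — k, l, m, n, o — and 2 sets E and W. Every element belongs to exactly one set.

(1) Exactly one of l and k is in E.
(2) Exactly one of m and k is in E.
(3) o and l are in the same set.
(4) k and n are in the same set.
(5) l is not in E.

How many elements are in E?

2

From (5): l ∉ E.
(1) (exactly one): k ∈ E.
(2) (exactly one): m ∉ E.
(3): o matches l: o ∉ E.
(4): n matches k: n ∈ E.
Only one set left: l ∈ W.
Only one set left: m ∈ W.
Only one set left: o ∈ W.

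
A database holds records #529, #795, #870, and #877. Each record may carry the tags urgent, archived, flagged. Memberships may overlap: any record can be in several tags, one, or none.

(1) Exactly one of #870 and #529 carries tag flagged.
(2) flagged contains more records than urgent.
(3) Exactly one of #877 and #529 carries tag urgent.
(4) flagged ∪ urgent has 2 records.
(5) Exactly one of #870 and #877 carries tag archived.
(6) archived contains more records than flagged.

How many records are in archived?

3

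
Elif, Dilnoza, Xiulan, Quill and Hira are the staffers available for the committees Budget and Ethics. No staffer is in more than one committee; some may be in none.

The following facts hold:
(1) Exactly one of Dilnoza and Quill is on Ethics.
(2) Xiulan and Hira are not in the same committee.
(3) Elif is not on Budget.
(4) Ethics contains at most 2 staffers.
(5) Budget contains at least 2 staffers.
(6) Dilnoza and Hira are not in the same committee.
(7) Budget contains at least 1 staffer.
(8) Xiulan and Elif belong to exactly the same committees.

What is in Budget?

Budget = {Hira, Quill}

From (3): Elif ∉ Budget.
(8): Xiulan matches Elif: Xiulan ∉ Budget.
Suppose Dilnoza ∈ Budget: no assignment then satisfies all the clues, so Dilnoza ∉ Budget.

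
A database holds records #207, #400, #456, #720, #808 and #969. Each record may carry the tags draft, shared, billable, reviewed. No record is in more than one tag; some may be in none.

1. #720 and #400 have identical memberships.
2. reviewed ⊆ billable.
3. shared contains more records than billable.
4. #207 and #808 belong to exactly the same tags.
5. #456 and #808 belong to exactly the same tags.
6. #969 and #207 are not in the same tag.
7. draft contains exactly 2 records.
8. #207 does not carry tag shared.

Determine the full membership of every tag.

draft = {#400, #720}; shared = {#969}; billable = {}; reviewed = {}

From (8): #207 ∉ shared.
(4): #808 matches #207: #808 ∉ shared.
(5): #456 matches #808: #456 ∉ shared.
Suppose #207 ∈ draft: no assignment then satisfies all the clues, so #207 ∉ draft.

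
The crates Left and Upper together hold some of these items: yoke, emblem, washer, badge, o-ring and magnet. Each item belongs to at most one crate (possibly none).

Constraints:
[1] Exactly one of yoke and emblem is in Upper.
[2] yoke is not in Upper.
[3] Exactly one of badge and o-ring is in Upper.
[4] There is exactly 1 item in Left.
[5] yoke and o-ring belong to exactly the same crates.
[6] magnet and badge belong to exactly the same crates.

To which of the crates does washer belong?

washer: Left

From (2): yoke ∉ Upper.
(1) (exactly one): emblem ∈ Upper.
(5): o-ring matches yoke: o-ring ∉ Upper.
(3) (exactly one): badge ∈ Upper.
(6): magnet matches badge: magnet ∉ Left.
(6): magnet matches badge: magnet ∈ Upper.
Suppose washer ∉ Left: no assignment then satisfies all the clues, so washer ∈ Left.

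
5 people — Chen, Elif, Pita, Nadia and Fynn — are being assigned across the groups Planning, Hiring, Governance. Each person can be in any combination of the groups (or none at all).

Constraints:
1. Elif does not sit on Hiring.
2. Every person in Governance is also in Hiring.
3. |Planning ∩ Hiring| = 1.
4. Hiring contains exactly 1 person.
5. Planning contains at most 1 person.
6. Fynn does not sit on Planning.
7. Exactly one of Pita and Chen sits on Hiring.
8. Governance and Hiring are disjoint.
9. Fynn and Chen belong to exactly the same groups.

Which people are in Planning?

From (1): Elif ∉ Hiring.
From (6): Fynn ∉ Planning.
(2) contrapositive: Elif ∉ Governance.
(9): Chen matches Fynn: Chen ∉ Planning.
Suppose Elif ∈ Planning: no assignment then satisfies all the clues, so Elif ∉ Planning.

Planning = {Pita}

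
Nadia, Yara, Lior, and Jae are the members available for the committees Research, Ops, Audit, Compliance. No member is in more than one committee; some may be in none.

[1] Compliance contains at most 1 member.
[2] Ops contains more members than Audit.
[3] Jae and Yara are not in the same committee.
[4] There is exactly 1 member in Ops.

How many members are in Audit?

0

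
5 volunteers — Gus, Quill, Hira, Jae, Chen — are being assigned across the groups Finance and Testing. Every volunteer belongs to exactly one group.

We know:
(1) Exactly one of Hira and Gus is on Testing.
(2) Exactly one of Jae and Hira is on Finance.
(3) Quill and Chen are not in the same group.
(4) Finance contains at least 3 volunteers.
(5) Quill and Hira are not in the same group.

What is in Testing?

Testing = {Chen, Hira}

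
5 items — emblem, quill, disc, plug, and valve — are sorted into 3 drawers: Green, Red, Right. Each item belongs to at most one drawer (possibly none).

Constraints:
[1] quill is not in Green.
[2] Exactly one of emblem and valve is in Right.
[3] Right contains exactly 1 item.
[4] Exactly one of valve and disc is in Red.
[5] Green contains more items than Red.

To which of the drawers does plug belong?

plug: Green

From (1): quill ∉ Green.
Suppose plug ∉ Green: no assignment then satisfies all the clues, so plug ∈ Green.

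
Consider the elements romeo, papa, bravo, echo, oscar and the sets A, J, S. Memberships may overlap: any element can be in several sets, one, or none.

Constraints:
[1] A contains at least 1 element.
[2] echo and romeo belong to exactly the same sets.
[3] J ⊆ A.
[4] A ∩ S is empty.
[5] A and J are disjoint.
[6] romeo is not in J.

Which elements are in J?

J = {}

From (6): romeo ∉ J.
(2): echo matches romeo: echo ∉ J.
Suppose papa ∈ J: no assignment then satisfies all the clues, so papa ∉ J.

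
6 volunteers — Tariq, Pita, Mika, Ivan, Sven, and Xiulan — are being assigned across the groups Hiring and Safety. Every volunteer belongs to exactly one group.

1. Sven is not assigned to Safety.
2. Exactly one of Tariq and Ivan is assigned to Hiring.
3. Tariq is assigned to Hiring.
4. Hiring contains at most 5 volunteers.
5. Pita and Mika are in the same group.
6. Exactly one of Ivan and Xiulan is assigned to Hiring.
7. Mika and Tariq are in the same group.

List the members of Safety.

From (1): Sven ∉ Safety.
From (3): Tariq ∈ Hiring.
(2) (exactly one): Ivan ∉ Hiring.
(6) (exactly one): Xiulan ∈ Hiring.
(7): Mika matches Tariq: Mika ∈ Hiring.
Only one group left: Ivan ∈ Safety.
Only one group left: Sven ∈ Hiring.
(5): Pita matches Mika: Pita ∈ Hiring.

Safety = {Ivan}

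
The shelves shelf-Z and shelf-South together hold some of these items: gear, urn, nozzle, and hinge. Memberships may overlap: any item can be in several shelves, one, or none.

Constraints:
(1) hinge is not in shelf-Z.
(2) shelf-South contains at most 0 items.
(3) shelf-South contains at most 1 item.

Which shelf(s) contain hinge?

hinge: none

From (1): hinge ∉ shelf-Z.
(2): shelf-South already has 0, so the rest are out.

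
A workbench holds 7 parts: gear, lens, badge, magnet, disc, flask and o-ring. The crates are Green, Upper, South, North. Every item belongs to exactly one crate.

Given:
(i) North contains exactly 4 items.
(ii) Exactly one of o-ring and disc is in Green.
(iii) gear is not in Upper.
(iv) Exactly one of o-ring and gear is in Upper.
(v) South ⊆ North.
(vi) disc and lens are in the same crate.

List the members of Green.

Green = {disc, lens}

From (iii): gear ∉ Upper.
(iv) (exactly one): o-ring ∈ Upper.
(ii) (exactly one): disc ∈ Green.
(vi): lens matches disc: lens ∈ Green.
(i): only 4 candidates remain for North, so all are in.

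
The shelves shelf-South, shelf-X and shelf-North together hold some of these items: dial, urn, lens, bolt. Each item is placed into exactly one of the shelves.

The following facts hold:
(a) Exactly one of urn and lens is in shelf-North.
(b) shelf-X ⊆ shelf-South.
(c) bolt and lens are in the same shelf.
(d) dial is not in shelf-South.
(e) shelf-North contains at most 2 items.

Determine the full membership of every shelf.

shelf-South = {bolt, lens}; shelf-X = {}; shelf-North = {dial, urn}

From (d): dial ∉ shelf-South.
(b) contrapositive: dial ∉ shelf-X.
Only one shelf left: dial ∈ shelf-North.
Suppose urn ∈ shelf-South: no assignment then satisfies all the clues, so urn ∉ shelf-South.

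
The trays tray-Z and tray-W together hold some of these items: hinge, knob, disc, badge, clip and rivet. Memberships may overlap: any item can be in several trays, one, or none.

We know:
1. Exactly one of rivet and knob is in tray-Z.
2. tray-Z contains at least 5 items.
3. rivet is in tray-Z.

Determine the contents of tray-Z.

tray-Z = {badge, clip, disc, hinge, rivet}

From (3): rivet ∈ tray-Z.
(1) (exactly one): knob ∉ tray-Z.
(2): only 5 candidates remain for tray-Z, so all are in.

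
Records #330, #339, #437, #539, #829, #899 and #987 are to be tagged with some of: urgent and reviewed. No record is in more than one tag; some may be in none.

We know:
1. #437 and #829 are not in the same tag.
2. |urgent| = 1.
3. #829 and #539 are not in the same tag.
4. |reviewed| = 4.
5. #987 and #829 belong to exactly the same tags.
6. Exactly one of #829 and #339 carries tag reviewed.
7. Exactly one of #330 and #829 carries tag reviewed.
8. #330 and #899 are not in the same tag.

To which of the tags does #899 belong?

#899: urgent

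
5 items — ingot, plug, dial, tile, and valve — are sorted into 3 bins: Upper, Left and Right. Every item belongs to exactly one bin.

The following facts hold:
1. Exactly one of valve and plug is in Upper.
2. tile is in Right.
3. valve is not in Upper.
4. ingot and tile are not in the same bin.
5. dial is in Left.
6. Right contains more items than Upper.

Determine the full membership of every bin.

Upper = {plug}; Left = {dial, ingot}; Right = {tile, valve}

From (2): tile ∈ Right.
From (3): valve ∉ Upper.
From (5): dial ∈ Left.
(1) (exactly one): plug ∈ Upper.
(4): ingot ∉ Right.
Suppose ingot ∈ Upper: no assignment then satisfies all the clues, so ingot ∉ Upper.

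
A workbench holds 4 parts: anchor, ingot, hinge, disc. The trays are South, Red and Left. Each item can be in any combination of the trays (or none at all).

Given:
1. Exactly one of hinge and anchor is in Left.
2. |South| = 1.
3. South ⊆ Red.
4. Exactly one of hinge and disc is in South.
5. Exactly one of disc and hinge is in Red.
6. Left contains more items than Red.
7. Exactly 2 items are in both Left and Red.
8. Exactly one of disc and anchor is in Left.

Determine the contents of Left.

Left = {disc, hinge, ingot}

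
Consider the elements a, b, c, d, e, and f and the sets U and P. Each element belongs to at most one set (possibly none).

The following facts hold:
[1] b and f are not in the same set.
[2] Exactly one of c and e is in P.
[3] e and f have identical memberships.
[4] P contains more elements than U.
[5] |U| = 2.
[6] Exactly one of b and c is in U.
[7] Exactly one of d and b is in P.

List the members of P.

P = {d, e, f}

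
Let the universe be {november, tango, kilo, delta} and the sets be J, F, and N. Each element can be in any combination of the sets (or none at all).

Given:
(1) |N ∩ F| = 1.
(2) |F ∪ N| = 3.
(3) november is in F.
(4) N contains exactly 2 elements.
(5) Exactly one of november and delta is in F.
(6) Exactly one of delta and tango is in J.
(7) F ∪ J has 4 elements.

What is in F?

F = {november, tango}

From (3): november ∈ F.
(5) (exactly one): delta ∉ F.
Suppose tango ∉ F: no assignment then satisfies all the clues, so tango ∈ F.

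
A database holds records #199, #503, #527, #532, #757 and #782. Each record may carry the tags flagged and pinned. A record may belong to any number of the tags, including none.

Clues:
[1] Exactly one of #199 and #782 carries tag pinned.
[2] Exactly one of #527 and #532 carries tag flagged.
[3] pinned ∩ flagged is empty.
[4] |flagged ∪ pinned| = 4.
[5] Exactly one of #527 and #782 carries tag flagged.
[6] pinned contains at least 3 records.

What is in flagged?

flagged = {#527}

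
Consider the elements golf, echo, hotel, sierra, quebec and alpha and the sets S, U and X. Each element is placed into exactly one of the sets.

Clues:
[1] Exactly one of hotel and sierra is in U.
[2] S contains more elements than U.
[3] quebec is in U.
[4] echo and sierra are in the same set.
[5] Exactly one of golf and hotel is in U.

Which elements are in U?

U = {hotel, quebec}

From (3): quebec ∈ U.
Suppose golf ∈ U: no assignment then satisfies all the clues, so golf ∉ U.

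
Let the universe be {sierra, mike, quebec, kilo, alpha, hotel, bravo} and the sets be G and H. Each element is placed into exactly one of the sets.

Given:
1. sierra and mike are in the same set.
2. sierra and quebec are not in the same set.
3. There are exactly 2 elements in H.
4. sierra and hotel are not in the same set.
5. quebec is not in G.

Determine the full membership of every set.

From (5): quebec ∉ G.
Only one set left: quebec ∈ H.
(2): sierra ∉ H.
Only one set left: sierra ∈ G.
(1): mike matches sierra: mike ∈ G.
(4): hotel ∉ G.
Only one set left: hotel ∈ H.
(3): H already has 2, so the rest are out.
Only one set left: kilo ∈ G.
Only one set left: alpha ∈ G.
Only one set left: bravo ∈ G.

G = {alpha, bravo, kilo, mike, sierra}; H = {hotel, quebec}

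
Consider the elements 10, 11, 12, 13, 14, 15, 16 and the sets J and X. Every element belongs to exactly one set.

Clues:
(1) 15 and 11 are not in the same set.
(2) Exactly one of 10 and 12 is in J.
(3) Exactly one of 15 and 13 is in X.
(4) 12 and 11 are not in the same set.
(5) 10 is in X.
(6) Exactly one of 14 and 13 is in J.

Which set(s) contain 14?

From (5): 10 ∈ X.
(2) (exactly one): 12 ∈ J.
(4): 11 ∉ J.
Only one set left: 11 ∈ X.
(1): 15 ∉ X.
(3) (exactly one): 13 ∈ X.
(6) (exactly one): 14 ∈ J.
Only one set left: 15 ∈ J.

14: J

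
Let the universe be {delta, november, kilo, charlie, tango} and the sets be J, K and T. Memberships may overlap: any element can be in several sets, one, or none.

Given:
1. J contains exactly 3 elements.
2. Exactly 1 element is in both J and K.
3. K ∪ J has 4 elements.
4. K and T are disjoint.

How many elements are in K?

2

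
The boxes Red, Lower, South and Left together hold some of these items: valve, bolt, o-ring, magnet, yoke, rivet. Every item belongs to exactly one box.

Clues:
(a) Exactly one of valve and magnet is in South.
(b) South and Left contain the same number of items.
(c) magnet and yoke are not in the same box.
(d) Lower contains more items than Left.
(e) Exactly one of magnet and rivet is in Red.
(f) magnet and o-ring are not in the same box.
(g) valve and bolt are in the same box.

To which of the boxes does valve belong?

valve: Lower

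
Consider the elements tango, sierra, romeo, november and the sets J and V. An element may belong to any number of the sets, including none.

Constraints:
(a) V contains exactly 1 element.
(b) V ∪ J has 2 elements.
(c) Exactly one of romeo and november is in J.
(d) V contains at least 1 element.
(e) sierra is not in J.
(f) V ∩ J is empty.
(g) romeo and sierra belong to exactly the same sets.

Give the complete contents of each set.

J = {november}; V = {tango}

From (e): sierra ∉ J.
(g): romeo matches sierra: romeo ∉ J.
(c) (exactly one): november ∈ J.
(f) (disjoint): november ∉ V.
Suppose tango ∈ J: no assignment then satisfies all the clues, so tango ∉ J.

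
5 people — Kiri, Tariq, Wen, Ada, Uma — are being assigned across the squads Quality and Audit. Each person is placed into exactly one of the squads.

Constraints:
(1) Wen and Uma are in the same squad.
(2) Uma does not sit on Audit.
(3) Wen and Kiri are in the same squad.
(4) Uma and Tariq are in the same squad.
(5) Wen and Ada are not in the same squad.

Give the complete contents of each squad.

From (2): Uma ∉ Audit.
(1): Wen matches Uma: Wen ∉ Audit.
(3): Kiri matches Wen: Kiri ∉ Audit.
(4): Tariq matches Uma: Tariq ∉ Audit.
Only one squad left: Kiri ∈ Quality.
Only one squad left: Tariq ∈ Quality.
Only one squad left: Wen ∈ Quality.
Only one squad left: Uma ∈ Quality.
(5): Ada ∉ Quality.
Only one squad left: Ada ∈ Audit.

Quality = {Kiri, Tariq, Uma, Wen}; Audit = {Ada}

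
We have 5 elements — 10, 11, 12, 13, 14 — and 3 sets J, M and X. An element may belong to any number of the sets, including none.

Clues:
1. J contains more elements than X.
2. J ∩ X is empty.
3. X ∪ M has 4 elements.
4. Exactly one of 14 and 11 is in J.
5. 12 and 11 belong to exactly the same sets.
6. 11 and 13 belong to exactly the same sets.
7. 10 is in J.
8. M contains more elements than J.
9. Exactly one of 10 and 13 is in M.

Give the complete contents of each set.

J = {10, 14}; M = {11, 12, 13, 14}; X = {}

From (7): 10 ∈ J.
(2) (disjoint): 10 ∉ X.
Suppose 10 ∈ M: no assignment then satisfies all the clues, so 10 ∉ M.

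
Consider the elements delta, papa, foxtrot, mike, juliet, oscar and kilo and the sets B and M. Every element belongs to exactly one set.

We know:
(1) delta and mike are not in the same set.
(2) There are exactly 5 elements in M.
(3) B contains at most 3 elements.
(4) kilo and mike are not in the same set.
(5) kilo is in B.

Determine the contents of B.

B = {delta, kilo}

From (5): kilo ∈ B.
(4): mike ∉ B.
Only one set left: mike ∈ M.
(1): delta ∉ M.
(2): only 5 candidates remain for M, so all are in.
Only one set left: delta ∈ B.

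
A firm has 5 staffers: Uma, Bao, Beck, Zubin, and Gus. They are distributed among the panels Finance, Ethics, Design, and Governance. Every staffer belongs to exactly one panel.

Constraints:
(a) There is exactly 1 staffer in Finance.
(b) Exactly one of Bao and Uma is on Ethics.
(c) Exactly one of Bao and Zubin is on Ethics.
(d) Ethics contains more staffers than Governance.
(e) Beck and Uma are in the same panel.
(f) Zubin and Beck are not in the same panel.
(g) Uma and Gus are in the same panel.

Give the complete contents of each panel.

Finance = {Zubin}; Ethics = {Bao}; Design = {Beck, Gus, Uma}; Governance = {}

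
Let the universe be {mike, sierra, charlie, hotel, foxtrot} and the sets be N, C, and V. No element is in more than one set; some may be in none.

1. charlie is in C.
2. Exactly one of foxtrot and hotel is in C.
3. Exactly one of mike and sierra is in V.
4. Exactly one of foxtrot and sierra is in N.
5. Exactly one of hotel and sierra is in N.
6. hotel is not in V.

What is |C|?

2

From (1): charlie ∈ C.
From (6): hotel ∉ V.
Suppose mike ∈ N: no assignment then satisfies all the clues, so mike ∉ N.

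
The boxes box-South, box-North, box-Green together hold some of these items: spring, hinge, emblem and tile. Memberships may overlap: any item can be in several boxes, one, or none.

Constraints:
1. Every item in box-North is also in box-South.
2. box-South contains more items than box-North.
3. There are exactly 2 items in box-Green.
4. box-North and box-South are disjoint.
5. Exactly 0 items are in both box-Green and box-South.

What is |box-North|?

0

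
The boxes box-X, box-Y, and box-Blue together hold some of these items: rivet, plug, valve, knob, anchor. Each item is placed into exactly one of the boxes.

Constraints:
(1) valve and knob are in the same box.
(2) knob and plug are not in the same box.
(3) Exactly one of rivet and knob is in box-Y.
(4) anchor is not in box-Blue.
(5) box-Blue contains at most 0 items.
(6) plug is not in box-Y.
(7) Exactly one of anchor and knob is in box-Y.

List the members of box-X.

box-X = {anchor, plug, rivet}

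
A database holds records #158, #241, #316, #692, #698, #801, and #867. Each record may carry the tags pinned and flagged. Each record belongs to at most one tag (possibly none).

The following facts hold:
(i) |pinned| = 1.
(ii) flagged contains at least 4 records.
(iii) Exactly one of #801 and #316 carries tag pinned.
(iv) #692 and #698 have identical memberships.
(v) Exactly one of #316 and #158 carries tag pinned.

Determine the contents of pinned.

pinned = {#316}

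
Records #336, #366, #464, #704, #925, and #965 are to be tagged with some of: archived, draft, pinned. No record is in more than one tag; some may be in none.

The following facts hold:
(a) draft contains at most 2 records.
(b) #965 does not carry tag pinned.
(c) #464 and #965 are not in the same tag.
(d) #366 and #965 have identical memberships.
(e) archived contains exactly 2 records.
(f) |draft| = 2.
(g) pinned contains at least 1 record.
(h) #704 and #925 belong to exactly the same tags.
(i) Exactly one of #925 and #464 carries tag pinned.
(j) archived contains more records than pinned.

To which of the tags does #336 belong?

#336: none

From (b): #965 ∉ pinned.
(d): #366 matches #965: #366 ∉ pinned.
Suppose #336 ∈ archived: no assignment then satisfies all the clues, so #336 ∉ archived.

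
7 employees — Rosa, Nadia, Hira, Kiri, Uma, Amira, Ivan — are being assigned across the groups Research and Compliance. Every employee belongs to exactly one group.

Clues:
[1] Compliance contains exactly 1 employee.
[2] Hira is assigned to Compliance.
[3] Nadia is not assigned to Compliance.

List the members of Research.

From (2): Hira ∈ Compliance.
From (3): Nadia ∉ Compliance.
(1): Compliance already has 1, so the rest are out.
Only one group left: Rosa ∈ Research.
Only one group left: Nadia ∈ Research.
Only one group left: Kiri ∈ Research.
Only one group left: Uma ∈ Research.
Only one group left: Amira ∈ Research.
Only one group left: Ivan ∈ Research.

Research = {Amira, Ivan, Kiri, Nadia, Rosa, Uma}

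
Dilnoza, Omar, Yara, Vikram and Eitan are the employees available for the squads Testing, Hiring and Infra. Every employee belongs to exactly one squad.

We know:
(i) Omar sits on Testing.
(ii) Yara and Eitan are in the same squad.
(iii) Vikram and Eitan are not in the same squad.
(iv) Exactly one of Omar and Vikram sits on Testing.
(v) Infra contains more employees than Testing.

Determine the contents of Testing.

From (i): Omar ∈ Testing.
(iv) (exactly one): Vikram ∉ Testing.
Suppose Dilnoza ∈ Testing: no assignment then satisfies all the clues, so Dilnoza ∉ Testing.

Testing = {Omar}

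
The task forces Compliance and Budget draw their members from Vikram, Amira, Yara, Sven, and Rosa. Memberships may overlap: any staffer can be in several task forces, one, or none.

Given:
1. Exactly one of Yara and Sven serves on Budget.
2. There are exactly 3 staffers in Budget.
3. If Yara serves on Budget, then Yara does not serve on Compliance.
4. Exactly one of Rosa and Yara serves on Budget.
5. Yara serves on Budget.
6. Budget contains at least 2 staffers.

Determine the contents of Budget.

From (5): Yara ∈ Budget.
(1) (exactly one): Sven ∉ Budget.
(3): Yara ∉ Compliance.
(4) (exactly one): Rosa ∉ Budget.
(2): only 3 candidates remain for Budget, so all are in.

Budget = {Amira, Vikram, Yara}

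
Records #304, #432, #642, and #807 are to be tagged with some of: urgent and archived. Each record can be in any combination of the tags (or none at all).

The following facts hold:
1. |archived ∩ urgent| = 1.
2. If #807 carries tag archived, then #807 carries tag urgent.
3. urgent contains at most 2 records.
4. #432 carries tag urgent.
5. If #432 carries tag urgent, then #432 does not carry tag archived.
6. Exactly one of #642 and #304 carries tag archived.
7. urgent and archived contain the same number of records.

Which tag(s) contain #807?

#807: archived, urgent

From (4): #432 ∈ urgent.
(5): #432 ∉ archived.
Suppose #807 ∉ urgent: no assignment then satisfies all the clues, so #807 ∈ urgent.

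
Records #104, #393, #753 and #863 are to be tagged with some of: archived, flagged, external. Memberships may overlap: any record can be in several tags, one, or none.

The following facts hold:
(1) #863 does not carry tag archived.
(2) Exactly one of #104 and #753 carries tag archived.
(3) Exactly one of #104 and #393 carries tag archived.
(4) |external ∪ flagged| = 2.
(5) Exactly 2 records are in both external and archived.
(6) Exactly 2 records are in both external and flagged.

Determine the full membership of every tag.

From (1): #863 ∉ archived.
Suppose #104 ∈ archived: no assignment then satisfies all the clues, so #104 ∉ archived.

archived = {#393, #753}; flagged = {#393, #753}; external = {#393, #753}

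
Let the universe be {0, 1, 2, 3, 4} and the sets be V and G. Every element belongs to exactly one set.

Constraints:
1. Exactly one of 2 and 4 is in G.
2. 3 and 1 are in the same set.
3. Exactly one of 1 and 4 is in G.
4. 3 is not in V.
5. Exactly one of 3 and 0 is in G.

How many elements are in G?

3

From (4): 3 ∉ V.
(2): 1 matches 3: 1 ∉ V.
Only one set left: 1 ∈ G.
Only one set left: 3 ∈ G.
(3) (exactly one): 4 ∉ G.
(5) (exactly one): 0 ∉ G.
Only one set left: 0 ∈ V.
Only one set left: 4 ∈ V.
(1) (exactly one): 2 ∈ G.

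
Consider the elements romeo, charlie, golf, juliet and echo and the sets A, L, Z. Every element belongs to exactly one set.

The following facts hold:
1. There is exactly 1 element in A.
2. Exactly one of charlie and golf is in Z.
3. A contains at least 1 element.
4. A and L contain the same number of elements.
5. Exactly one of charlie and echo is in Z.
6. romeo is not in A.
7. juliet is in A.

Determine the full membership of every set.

From (6): romeo ∉ A.
From (7): juliet ∈ A.
(1): A already has 1, so the rest are out.
Suppose romeo ∈ L: no assignment then satisfies all the clues, so romeo ∉ L.

A = {juliet}; L = {charlie}; Z = {echo, golf, romeo}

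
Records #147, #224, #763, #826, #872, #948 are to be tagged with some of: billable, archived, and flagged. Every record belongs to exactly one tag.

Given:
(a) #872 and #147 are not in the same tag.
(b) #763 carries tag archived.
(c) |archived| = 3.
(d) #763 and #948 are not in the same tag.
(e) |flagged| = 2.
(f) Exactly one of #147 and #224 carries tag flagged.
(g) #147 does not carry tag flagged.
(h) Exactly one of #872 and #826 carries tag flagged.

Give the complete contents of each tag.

billable = {#948}; archived = {#147, #763, #826}; flagged = {#224, #872}

From (b): #763 ∈ archived.
From (g): #147 ∉ flagged.
(d): #948 ∉ archived.
(f) (exactly one): #224 ∈ flagged.
Suppose #147 ∈ billable: no assignment then satisfies all the clues, so #147 ∉ billable.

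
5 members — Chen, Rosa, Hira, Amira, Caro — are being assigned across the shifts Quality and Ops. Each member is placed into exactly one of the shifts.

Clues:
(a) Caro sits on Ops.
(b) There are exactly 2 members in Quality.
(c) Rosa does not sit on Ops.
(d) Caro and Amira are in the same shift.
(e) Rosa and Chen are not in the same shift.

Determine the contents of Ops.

Ops = {Amira, Caro, Chen}

From (a): Caro ∈ Ops.
From (c): Rosa ∉ Ops.
(d): Amira matches Caro: Amira ∉ Quality.
(d): Amira matches Caro: Amira ∈ Ops.
Only one shift left: Rosa ∈ Quality.
(e): Chen ∉ Quality.
Only one shift left: Chen ∈ Ops.
(b): only 2 candidates remain for Quality, so all are in.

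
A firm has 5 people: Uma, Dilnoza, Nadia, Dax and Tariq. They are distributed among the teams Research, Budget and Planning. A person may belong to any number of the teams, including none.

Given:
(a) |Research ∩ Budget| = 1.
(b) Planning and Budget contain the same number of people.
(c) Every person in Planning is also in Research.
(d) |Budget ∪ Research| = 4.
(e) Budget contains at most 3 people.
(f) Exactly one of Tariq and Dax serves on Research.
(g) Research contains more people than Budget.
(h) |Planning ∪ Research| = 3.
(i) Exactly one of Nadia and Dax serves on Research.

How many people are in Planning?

2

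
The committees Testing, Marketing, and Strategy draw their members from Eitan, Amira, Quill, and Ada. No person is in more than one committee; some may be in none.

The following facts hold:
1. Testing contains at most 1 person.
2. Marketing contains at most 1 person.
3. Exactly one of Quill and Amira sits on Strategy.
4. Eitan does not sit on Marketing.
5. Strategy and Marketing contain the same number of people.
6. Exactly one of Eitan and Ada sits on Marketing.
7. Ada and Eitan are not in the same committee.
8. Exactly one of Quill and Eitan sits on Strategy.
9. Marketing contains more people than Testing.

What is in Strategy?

Strategy = {Quill}

From (4): Eitan ∉ Marketing.
(6) (exactly one): Ada ∈ Marketing.
(2): Marketing already has 1, so the rest are out.
Suppose Eitan ∈ Strategy: no assignment then satisfies all the clues, so Eitan ∉ Strategy.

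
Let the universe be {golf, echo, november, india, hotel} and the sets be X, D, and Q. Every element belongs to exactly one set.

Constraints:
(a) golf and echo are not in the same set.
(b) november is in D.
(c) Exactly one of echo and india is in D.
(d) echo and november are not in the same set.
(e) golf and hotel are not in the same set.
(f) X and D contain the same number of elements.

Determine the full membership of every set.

X = {echo, hotel}; D = {india, november}; Q = {golf}

From (b): november ∈ D.
(d): echo ∉ D.
(c) (exactly one): india ∈ D.
Suppose golf ∈ X: no assignment then satisfies all the clues, so golf ∉ X.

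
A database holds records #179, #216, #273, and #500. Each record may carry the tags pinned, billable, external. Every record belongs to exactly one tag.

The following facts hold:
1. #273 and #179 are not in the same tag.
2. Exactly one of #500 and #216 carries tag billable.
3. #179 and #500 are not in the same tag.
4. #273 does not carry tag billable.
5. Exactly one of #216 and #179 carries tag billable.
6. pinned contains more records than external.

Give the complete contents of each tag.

pinned = {#273, #500}; billable = {#216}; external = {#179}

From (4): #273 ∉ billable.
Suppose #179 ∈ pinned: no assignment then satisfies all the clues, so #179 ∉ pinned.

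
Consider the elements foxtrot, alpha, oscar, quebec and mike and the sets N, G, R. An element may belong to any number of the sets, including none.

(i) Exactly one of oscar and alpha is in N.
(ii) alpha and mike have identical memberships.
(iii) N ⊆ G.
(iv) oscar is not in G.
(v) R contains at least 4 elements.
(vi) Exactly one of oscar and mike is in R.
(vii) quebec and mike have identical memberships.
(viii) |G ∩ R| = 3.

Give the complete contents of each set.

N = {alpha, mike, quebec}; G = {alpha, mike, quebec}; R = {alpha, foxtrot, mike, quebec}

From (iv): oscar ∉ G.
(iii) contrapositive: oscar ∉ N.
(i) (exactly one): alpha ∈ N.
(ii): mike matches alpha: mike ∈ N.
(iii) with alpha ∈ N: alpha ∈ G.
(iii) with mike ∈ N: mike ∈ G.
(vii): quebec matches mike: quebec ∈ N.
(vii): quebec matches mike: quebec ∈ G.
Suppose foxtrot ∈ N: no assignment then satisfies all the clues, so foxtrot ∉ N.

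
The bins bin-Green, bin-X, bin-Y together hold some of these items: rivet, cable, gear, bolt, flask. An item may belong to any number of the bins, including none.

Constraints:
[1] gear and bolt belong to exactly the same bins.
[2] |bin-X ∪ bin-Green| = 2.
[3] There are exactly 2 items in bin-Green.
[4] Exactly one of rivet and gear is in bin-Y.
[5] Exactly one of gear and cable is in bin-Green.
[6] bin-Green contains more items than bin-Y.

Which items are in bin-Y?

bin-Y = {rivet}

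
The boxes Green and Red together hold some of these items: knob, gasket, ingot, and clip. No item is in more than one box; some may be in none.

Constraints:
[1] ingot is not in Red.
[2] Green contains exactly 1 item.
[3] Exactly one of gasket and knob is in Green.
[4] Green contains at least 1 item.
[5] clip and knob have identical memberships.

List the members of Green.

Green = {gasket}

From (1): ingot ∉ Red.
Suppose knob ∈ Green: no assignment then satisfies all the clues, so knob ∉ Green.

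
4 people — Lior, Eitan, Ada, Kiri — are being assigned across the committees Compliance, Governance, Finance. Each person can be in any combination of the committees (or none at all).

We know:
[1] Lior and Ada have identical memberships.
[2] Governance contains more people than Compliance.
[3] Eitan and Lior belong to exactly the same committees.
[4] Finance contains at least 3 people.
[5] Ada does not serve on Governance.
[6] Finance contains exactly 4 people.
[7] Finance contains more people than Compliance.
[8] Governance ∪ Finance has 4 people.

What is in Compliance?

From (5): Ada ∉ Governance.
(1): Lior matches Ada: Lior ∉ Governance.
(3): Eitan matches Lior: Eitan ∉ Governance.
(6): only 4 candidates remain for Finance, so all are in.
Suppose Lior ∈ Compliance: no assignment then satisfies all the clues, so Lior ∉ Compliance.

Compliance = {}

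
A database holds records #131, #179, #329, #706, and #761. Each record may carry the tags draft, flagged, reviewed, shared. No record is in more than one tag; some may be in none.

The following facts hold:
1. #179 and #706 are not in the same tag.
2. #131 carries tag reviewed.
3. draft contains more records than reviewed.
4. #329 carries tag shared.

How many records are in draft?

2

From (2): #131 ∈ reviewed.
From (4): #329 ∈ shared.
Suppose #179 ∈ reviewed: no assignment then satisfies all the clues, so #179 ∉ reviewed.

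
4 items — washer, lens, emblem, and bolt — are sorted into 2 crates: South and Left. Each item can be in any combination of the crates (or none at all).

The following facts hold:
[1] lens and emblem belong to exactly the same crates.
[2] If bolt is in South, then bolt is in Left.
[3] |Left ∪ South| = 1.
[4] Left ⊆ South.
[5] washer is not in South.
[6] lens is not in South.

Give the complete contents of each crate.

South = {bolt}; Left = {bolt}

From (5): washer ∉ South.
From (6): lens ∉ South.
(1): emblem matches lens: emblem ∉ South.
(4) contrapositive: washer ∉ Left.
(4) contrapositive: lens ∉ Left.
(4) contrapositive: emblem ∉ Left.
Suppose bolt ∉ South: no assignment then satisfies all the clues, so bolt ∈ South.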